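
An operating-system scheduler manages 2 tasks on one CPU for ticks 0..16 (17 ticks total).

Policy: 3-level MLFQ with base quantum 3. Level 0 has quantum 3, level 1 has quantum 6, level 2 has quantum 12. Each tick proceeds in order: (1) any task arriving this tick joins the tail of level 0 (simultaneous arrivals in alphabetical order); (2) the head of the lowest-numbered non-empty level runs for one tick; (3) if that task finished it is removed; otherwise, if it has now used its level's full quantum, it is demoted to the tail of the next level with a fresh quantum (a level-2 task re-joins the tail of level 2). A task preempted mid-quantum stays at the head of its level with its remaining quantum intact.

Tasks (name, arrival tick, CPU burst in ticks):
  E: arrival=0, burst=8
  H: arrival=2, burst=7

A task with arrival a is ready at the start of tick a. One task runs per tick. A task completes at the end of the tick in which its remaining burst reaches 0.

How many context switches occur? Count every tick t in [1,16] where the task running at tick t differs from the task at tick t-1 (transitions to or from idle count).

context switches = 4

t=0: L0/L1/L2 = E/-/- → run E
t=1: L0/L1/L2 = E/-/- → run E
t=2: L0/L1/L2 = EH/-/- → run E
t=3: L0/L1/L2 = H/E/- → run H
t=4: L0/L1/L2 = H/E/- → run H
t=5: L0/L1/L2 = H/E/- → run H
t=6: L0/L1/L2 = -/EH/- → run E
t=7: L0/L1/L2 = -/EH/- → run E
t=8: L0/L1/L2 = -/EH/- → run E
t=9: L0/L1/L2 = -/EH/- → run E
t=10: L0/L1/L2 = -/EH/- → run E
t=11: L0/L1/L2 = -/H/- → run H
t=12: L0/L1/L2 = -/H/- → run H
t=13: L0/L1/L2 = -/H/- → run H
t=14: L0/L1/L2 = -/H/- → run H
t=15: (idle)
t=16: (idle)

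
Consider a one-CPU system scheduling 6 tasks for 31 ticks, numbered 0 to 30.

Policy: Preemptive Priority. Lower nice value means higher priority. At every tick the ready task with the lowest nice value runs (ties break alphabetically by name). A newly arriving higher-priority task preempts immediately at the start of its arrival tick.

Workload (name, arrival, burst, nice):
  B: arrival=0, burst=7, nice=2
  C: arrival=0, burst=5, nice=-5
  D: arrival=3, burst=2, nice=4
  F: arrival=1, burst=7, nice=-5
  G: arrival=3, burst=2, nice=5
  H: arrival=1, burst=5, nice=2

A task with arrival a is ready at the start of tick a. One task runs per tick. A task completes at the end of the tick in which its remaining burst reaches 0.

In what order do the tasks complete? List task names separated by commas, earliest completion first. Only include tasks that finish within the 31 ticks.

completion order = C, F, B, H, D, G

t=0: ready={B,C} → run C
t=1: ready={B,C,F,H} → run C
t=2: ready={B,C,F,H} → run C
t=3: ready={B,C,D,F,G,H} → run C
t=4: ready={B,C,D,F,G,H} → run C
t=5: ready={B,D,F,G,H} → run F
t=6: ready={B,D,F,G,H} → run F
t=7: ready={B,D,F,G,H} → run F
t=8: ready={B,D,F,G,H} → run F
t=9: ready={B,D,F,G,H} → run F
t=10: ready={B,D,F,G,H} → run F
t=11: ready={B,D,F,G,H} → run F
t=12: ready={B,D,G,H} → run B
t=13: ready={B,D,G,H} → run B
t=14: ready={B,D,G,H} → run B
t=15: ready={B,D,G,H} → run B
t=16: ready={B,D,G,H} → run B
t=17: ready={B,D,G,H} → run B
t=18: ready={B,D,G,H} → run B
t=19: ready={D,G,H} → run H
t=20: ready={D,G,H} → run H
t=21: ready={D,G,H} → run H
t=22: ready={D,G,H} → run H
t=23: ready={D,G,H} → run H
t=24: ready={D,G} → run D
t=25: ready={D,G} → run D
t=26: ready={G} → run G
t=27: ready={G} → run G
t=28: (idle)
t=29: (idle)
t=30: (idle)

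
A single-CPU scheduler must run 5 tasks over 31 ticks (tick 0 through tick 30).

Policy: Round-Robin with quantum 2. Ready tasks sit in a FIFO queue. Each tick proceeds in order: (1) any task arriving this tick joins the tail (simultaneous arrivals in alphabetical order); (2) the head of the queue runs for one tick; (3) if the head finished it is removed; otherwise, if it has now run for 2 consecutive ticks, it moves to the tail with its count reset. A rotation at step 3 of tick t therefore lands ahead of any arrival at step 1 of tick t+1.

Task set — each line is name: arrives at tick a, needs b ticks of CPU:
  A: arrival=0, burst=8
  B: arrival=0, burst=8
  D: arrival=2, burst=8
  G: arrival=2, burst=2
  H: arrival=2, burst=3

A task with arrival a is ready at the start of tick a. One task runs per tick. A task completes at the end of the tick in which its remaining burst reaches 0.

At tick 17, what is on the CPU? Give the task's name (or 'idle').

t=0: queue=[A,B] q_used=0 → run A
t=1: queue=[A,B] q_used=1 → run A
t=2: queue=[B,A,D,G,H] q_used=0 → run B
t=3: queue=[B,A,D,G,H] q_used=1 → run B
t=4: queue=[A,D,G,H,B] q_used=0 → run A
t=5: queue=[A,D,G,H,B] q_used=1 → run A
t=6: queue=[D,G,H,B,A] q_used=0 → run D
t=7: queue=[D,G,H,B,A] q_used=1 → run D
t=8: queue=[G,H,B,A,D] q_used=0 → run G
t=9: queue=[G,H,B,A,D] q_used=1 → run G
t=10: queue=[H,B,A,D] q_used=0 → run H
t=11: queue=[H,B,A,D] q_used=1 → run H
t=12: queue=[B,A,D,H] q_used=0 → run B
t=13: queue=[B,A,D,H] q_used=1 → run B
t=14: queue=[A,D,H,B] q_used=0 → run A
t=15: queue=[A,D,H,B] q_used=1 → run A
t=16: queue=[D,H,B,A] q_used=0 → run D
t=17: queue=[D,H,B,A] q_used=1 → run D
t=18: queue=[H,B,A,D] q_used=0 → run H
t=19: queue=[B,A,D] q_used=0 → run B
t=20: queue=[B,A,D] q_used=1 → run B
t=21: queue=[A,D,B] q_used=0 → run A
t=22: queue=[A,D,B] q_used=1 → run A
t=23: queue=[D,B] q_used=0 → run D
t=24: queue=[D,B] q_used=1 → run D
t=25: queue=[B,D] q_used=0 → run B
t=26: queue=[B,D] q_used=1 → run B
t=27: queue=[D] q_used=0 → run D
t=28: queue=[D] q_used=1 → run D
t=29: (idle)
t=30: (idle)

running at tick 17 = D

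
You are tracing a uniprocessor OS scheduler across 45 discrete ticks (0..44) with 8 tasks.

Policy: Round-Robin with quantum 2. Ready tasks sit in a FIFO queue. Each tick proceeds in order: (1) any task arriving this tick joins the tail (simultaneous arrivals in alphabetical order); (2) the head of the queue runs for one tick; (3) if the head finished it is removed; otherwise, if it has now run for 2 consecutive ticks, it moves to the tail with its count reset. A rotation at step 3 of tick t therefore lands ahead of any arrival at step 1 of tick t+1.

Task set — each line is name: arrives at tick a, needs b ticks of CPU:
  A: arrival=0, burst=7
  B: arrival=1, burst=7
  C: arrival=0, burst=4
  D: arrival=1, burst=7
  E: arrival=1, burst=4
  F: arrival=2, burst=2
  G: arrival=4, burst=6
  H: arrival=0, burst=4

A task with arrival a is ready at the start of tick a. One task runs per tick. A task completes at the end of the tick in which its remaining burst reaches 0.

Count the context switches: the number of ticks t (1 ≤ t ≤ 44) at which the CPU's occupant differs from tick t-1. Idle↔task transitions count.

context switches = 22

t=0: queue=[A,C,H] q_used=0 → run A
t=1: queue=[A,C,H,B,D,E] q_used=1 → run A
t=2: queue=[C,H,B,D,E,A,F] q_used=0 → run C
t=3: queue=[C,H,B,D,E,A,F] q_used=1 → run C
t=4: queue=[H,B,D,E,A,F,C,G] q_used=0 → run H
t=5: queue=[H,B,D,E,A,F,C,G] q_used=1 → run H
t=6: queue=[B,D,E,A,F,C,G,H] q_used=0 → run B
t=7: queue=[B,D,E,A,F,C,G,H] q_used=1 → run B
t=8: queue=[D,E,A,F,C,G,H,B] q_used=0 → run D
t=9: queue=[D,E,A,F,C,G,H,B] q_used=1 → run D
t=10: queue=[E,A,F,C,G,H,B,D] q_used=0 → run E
t=11: queue=[E,A,F,C,G,H,B,D] q_used=1 → run E
t=12: queue=[A,F,C,G,H,B,D,E] q_used=0 → run A
t=13: queue=[A,F,C,G,H,B,D,E] q_used=1 → run A
t=14: queue=[F,C,G,H,B,D,E,A] q_used=0 → run F
t=15: queue=[F,C,G,H,B,D,E,A] q_used=1 → run F
t=16: queue=[C,G,H,B,D,E,A] q_used=0 → run C
t=17: queue=[C,G,H,B,D,E,A] q_used=1 → run C
t=18: queue=[G,H,B,D,E,A] q_used=0 → run G
t=19: queue=[G,H,B,D,E,A] q_used=1 → run G
t=20: queue=[H,B,D,E,A,G] q_used=0 → run H
t=21: queue=[H,B,D,E,A,G] q_used=1 → run H
t=22: queue=[B,D,E,A,G] q_used=0 → run B
t=23: queue=[B,D,E,A,G] q_used=1 → run B
t=24: queue=[D,E,A,G,B] q_used=0 → run D
t=25: queue=[D,E,A,G,B] q_used=1 → run D
t=26: queue=[E,A,G,B,D] q_used=0 → run E
t=27: queue=[E,A,G,B,D] q_used=1 → run E
t=28: queue=[A,G,B,D] q_used=0 → run A
t=29: queue=[A,G,B,D] q_used=1 → run A
t=30: queue=[G,B,D,A] q_used=0 → run G
t=31: queue=[G,B,D,A] q_used=1 → run G
t=32: queue=[B,D,A,G] q_used=0 → run B
t=33: queue=[B,D,A,G] q_used=1 → run B
t=34: queue=[D,A,G,B] q_used=0 → run D
t=35: queue=[D,A,G,B] q_used=1 → run D
t=36: queue=[A,G,B,D] q_used=0 → run A
t=37: queue=[G,B,D] q_used=0 → run G
t=38: queue=[G,B,D] q_used=1 → run G
t=39: queue=[B,D] q_used=0 → run B
t=40: queue=[D] q_used=0 → run D
t=41: (idle)
t=42: (idle)
t=43: (idle)
t=44: (idle)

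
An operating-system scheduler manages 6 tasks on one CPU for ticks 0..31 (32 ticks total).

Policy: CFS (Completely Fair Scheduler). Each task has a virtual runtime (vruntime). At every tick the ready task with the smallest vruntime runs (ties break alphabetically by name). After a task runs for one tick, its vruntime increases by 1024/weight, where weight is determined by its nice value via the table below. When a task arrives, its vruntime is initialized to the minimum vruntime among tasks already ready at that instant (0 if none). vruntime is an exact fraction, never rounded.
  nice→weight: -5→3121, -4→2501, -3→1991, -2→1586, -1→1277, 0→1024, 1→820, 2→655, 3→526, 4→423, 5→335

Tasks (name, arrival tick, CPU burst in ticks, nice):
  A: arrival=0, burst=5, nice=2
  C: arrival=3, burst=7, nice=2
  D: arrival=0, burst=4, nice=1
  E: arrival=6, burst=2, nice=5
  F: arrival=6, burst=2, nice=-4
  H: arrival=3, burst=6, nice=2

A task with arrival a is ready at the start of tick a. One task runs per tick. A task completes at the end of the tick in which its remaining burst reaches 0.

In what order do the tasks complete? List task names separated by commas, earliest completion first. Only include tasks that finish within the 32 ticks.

t=0: vr[A=0 D=0] → run A
t=1: vr[A=1024/655 D=0] → run D
t=2: vr[A=1024/655 D=256/205] → run D
t=3: vr[A=1024/655 C=1024/655 D=512/205 H=1024/655] → run A
t=4: vr[A=2048/655 C=1024/655 D=512/205 H=1024/655] → run C
t=5: vr[A=2048/655 C=2048/655 D=512/205 H=1024/655] → run H
t=6: vr[A=2048/655 C=2048/655 D=512/205 E=512/205 F=512/205 H=2048/655] → run D
t=7: vr[A=2048/655 C=2048/655 D=768/205 E=512/205 F=512/205 H=2048/655] → run E
t=8: vr[A=2048/655 C=2048/655 D=768/205 E=76288/13735 F=512/205 H=2048/655] → run F
t=9: vr[A=2048/655 C=2048/655 D=768/205 E=76288/13735 F=36352/12505 H=2048/655] → run F
t=10: vr[A=2048/655 C=2048/655 D=768/205 E=76288/13735 H=2048/655] → run A
t=11: vr[A=3072/655 C=2048/655 D=768/205 E=76288/13735 H=2048/655] → run C
t=12: vr[A=3072/655 C=3072/655 D=768/205 E=76288/13735 H=2048/655] → run H
t=13: vr[A=3072/655 C=3072/655 D=768/205 E=76288/13735 H=3072/655] → run D
t=14: vr[A=3072/655 C=3072/655 E=76288/13735 H=3072/655] → run A
t=15: vr[A=4096/655 C=3072/655 E=76288/13735 H=3072/655] → run C
t=16: vr[A=4096/655 C=4096/655 E=76288/13735 H=3072/655] → run H
t=17: vr[A=4096/655 C=4096/655 E=76288/13735 H=4096/655] → run E
t=18: vr[A=4096/655 C=4096/655 H=4096/655] → run A
t=19: vr[C=4096/655 H=4096/655] → run C
t=20: vr[C=1024/131 H=4096/655] → run H
t=21: vr[C=1024/131 H=1024/131] → run C
t=22: vr[C=6144/655 H=1024/131] → run H
t=23: vr[C=6144/655 H=6144/655] → run C
t=24: vr[C=7168/655 H=6144/655] → run H
t=25: vr[C=7168/655] → run C
t=26: (idle)
t=27: (idle)
t=28: (idle)
t=29: (idle)
t=30: (idle)
t=31: (idle)

completion order = F, D, E, A, H, C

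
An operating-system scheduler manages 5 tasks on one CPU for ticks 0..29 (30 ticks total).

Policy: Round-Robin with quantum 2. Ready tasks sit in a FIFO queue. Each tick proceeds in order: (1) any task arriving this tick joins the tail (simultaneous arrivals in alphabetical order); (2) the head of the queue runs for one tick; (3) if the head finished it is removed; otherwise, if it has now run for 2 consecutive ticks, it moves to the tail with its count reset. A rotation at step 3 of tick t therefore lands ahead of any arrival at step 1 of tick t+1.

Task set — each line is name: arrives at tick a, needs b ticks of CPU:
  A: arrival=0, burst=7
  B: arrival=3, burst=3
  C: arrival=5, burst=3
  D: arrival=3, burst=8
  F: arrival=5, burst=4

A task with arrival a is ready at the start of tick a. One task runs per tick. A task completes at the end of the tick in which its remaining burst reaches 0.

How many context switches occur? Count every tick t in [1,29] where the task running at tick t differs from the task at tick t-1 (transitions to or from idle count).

t=0: queue=[A] q_used=0 → run A
t=1: queue=[A] q_used=1 → run A
t=2: queue=[A] q_used=0 → run A
t=3: queue=[A,B,D] q_used=1 → run A
t=4: queue=[B,D,A] q_used=0 → run B
t=5: queue=[B,D,A,C,F] q_used=1 → run B
t=6: queue=[D,A,C,F,B] q_used=0 → run D
t=7: queue=[D,A,C,F,B] q_used=1 → run D
t=8: queue=[A,C,F,B,D] q_used=0 → run A
t=9: queue=[A,C,F,B,D] q_used=1 → run A
t=10: queue=[C,F,B,D,A] q_used=0 → run C
t=11: queue=[C,F,B,D,A] q_used=1 → run C
t=12: queue=[F,B,D,A,C] q_used=0 → run F
t=13: queue=[F,B,D,A,C] q_used=1 → run F
t=14: queue=[B,D,A,C,F] q_used=0 → run B
t=15: queue=[D,A,C,F] q_used=0 → run D
t=16: queue=[D,A,C,F] q_used=1 → run D
t=17: queue=[A,C,F,D] q_used=0 → run A
t=18: queue=[C,F,D] q_used=0 → run C
t=19: queue=[F,D] q_used=0 → run F
t=20: queue=[F,D] q_used=1 → run F
t=21: queue=[D] q_used=0 → run D
t=22: queue=[D] q_used=1 → run D
t=23: queue=[D] q_used=0 → run D
t=24: queue=[D] q_used=1 → run D
t=25: (idle)
t=26: (idle)
t=27: (idle)
t=28: (idle)
t=29: (idle)

context switches = 12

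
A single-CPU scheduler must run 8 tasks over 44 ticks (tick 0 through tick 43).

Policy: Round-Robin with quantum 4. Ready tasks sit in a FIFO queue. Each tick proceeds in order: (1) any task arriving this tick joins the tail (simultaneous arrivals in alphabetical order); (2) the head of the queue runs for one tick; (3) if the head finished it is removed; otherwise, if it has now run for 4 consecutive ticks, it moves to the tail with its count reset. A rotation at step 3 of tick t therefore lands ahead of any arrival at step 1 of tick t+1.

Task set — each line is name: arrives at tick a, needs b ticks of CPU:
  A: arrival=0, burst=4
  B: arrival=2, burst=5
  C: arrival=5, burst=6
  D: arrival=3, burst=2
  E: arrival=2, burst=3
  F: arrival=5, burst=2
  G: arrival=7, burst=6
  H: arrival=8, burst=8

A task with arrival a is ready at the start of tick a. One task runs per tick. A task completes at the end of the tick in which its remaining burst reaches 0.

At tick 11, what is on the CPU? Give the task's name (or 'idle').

running at tick 11 = D

t=0: queue=[A] q_used=0 → run A
t=1: queue=[A] q_used=1 → run A
t=2: queue=[A,B,E] q_used=2 → run A
t=3: queue=[A,B,E,D] q_used=3 → run A
t=4: queue=[B,E,D] q_used=0 → run B
t=5: queue=[B,E,D,C,F] q_used=1 → run B
t=6: queue=[B,E,D,C,F] q_used=2 → run B
t=7: queue=[B,E,D,C,F,G] q_used=3 → run B
t=8: queue=[E,D,C,F,G,B,H] q_used=0 → run E
t=9: queue=[E,D,C,F,G,B,H] q_used=1 → run E
t=10: queue=[E,D,C,F,G,B,H] q_used=2 → run E
t=11: queue=[D,C,F,G,B,H] q_used=0 → run D
t=12: queue=[D,C,F,G,B,H] q_used=1 → run D
t=13: queue=[C,F,G,B,H] q_used=0 → run C
t=14: queue=[C,F,G,B,H] q_used=1 → run C
t=15: queue=[C,F,G,B,H] q_used=2 → run C
t=16: queue=[C,F,G,B,H] q_used=3 → run C
t=17: queue=[F,G,B,H,C] q_used=0 → run F
t=18: queue=[F,G,B,H,C] q_used=1 → run F
t=19: queue=[G,B,H,C] q_used=0 → run G
t=20: queue=[G,B,H,C] q_used=1 → run G
t=21: queue=[G,B,H,C] q_used=2 → run G
t=22: queue=[G,B,H,C] q_used=3 → run G
t=23: queue=[B,H,C,G] q_used=0 → run B
t=24: queue=[H,C,G] q_used=0 → run H
t=25: queue=[H,C,G] q_used=1 → run H
t=26: queue=[H,C,G] q_used=2 → run H
t=27: queue=[H,C,G] q_used=3 → run H
t=28: queue=[C,G,H] q_used=0 → run C
t=29: queue=[C,G,H] q_used=1 → run C
t=30: queue=[G,H] q_used=0 → run G
t=31: queue=[G,H] q_used=1 → run G
t=32: queue=[H] q_used=0 → run H
t=33: queue=[H] q_used=1 → run H
t=34: queue=[H] q_used=2 → run H
t=35: queue=[H] q_used=3 → run H
t=36: (idle)
t=37: (idle)
t=38: (idle)
t=39: (idle)
t=40: (idle)
t=41: (idle)
t=42: (idle)
t=43: (idle)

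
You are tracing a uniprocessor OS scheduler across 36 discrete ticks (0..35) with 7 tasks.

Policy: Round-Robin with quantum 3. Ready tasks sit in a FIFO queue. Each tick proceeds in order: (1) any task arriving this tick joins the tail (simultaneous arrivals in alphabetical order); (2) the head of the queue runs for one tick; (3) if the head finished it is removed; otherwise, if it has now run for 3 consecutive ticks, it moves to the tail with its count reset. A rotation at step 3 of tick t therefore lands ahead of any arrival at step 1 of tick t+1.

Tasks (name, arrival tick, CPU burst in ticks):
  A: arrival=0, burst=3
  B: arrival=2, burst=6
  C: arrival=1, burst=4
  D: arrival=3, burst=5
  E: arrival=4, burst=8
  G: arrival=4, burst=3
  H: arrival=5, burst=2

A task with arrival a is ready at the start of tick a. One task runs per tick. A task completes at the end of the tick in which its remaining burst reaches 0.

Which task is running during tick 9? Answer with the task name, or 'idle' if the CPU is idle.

running at tick 9 = D

t=0: queue=[A] q_used=0 → run A
t=1: queue=[A,C] q_used=1 → run A
t=2: queue=[A,C,B] q_used=2 → run A
t=3: queue=[C,B,D] q_used=0 → run C
t=4: queue=[C,B,D,E,G] q_used=1 → run C
t=5: queue=[C,B,D,E,G,H] q_used=2 → run C
t=6: queue=[B,D,E,G,H,C] q_used=0 → run B
t=7: queue=[B,D,E,G,H,C] q_used=1 → run B
t=8: queue=[B,D,E,G,H,C] q_used=2 → run B
t=9: queue=[D,E,G,H,C,B] q_used=0 → run D
t=10: queue=[D,E,G,H,C,B] q_used=1 → run D
t=11: queue=[D,E,G,H,C,B] q_used=2 → run D
t=12: queue=[E,G,H,C,B,D] q_used=0 → run E
t=13: queue=[E,G,H,C,B,D] q_used=1 → run E
t=14: queue=[E,G,H,C,B,D] q_used=2 → run E
t=15: queue=[G,H,C,B,D,E] q_used=0 → run G
t=16: queue=[G,H,C,B,D,E] q_used=1 → run G
t=17: queue=[G,H,C,B,D,E] q_used=2 → run G
t=18: queue=[H,C,B,D,E] q_used=0 → run H
t=19: queue=[H,C,B,D,E] q_used=1 → run H
t=20: queue=[C,B,D,E] q_used=0 → run C
t=21: queue=[B,D,E] q_used=0 → run B
t=22: queue=[B,D,E] q_used=1 → run B
t=23: queue=[B,D,E] q_used=2 → run B
t=24: queue=[D,E] q_used=0 → run D
t=25: queue=[D,E] q_used=1 → run D
t=26: queue=[E] q_used=0 → run E
t=27: queue=[E] q_used=1 → run E
t=28: queue=[E] q_used=2 → run E
t=29: queue=[E] q_used=0 → run E
t=30: queue=[E] q_used=1 → run E
t=31: (idle)
t=32: (idle)
t=33: (idle)
t=34: (idle)
t=35: (idle)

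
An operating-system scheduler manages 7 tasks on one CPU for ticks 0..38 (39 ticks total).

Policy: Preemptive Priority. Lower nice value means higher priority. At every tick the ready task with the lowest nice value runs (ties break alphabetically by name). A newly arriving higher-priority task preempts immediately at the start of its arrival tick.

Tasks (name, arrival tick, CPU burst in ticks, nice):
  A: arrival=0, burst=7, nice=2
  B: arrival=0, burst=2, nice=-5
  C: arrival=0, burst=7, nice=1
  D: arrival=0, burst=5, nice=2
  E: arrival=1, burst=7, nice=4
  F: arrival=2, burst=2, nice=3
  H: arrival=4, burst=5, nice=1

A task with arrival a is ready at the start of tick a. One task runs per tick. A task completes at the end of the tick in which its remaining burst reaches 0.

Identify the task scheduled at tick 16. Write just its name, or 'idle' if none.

running at tick 16 = A

t=0: ready={A,B,C,D} → run B
t=1: ready={A,B,C,D,E} → run B
t=2: ready={A,C,D,E,F} → run C
t=3: ready={A,C,D,E,F} → run C
t=4: ready={A,C,D,E,F,H} → run C
t=5: ready={A,C,D,E,F,H} → run C
t=6: ready={A,C,D,E,F,H} → run C
t=7: ready={A,C,D,E,F,H} → run C
t=8: ready={A,C,D,E,F,H} → run C
t=9: ready={A,D,E,F,H} → run H
t=10: ready={A,D,E,F,H} → run H
t=11: ready={A,D,E,F,H} → run H
t=12: ready={A,D,E,F,H} → run H
t=13: ready={A,D,E,F,H} → run H
t=14: ready={A,D,E,F} → run A
t=15: ready={A,D,E,F} → run A
t=16: ready={A,D,E,F} → run A
t=17: ready={A,D,E,F} → run A
t=18: ready={A,D,E,F} → run A
t=19: ready={A,D,E,F} → run A
t=20: ready={A,D,E,F} → run A
t=21: ready={D,E,F} → run D
t=22: ready={D,E,F} → run D
t=23: ready={D,E,F} → run D
t=24: ready={D,E,F} → run D
t=25: ready={D,E,F} → run D
t=26: ready={E,F} → run F
t=27: ready={E,F} → run F
t=28: ready={E} → run E
t=29: ready={E} → run E
t=30: ready={E} → run E
t=31: ready={E} → run E
t=32: ready={E} → run E
t=33: ready={E} → run E
t=34: ready={E} → run E
t=35: (idle)
t=36: (idle)
t=37: (idle)
t=38: (idle)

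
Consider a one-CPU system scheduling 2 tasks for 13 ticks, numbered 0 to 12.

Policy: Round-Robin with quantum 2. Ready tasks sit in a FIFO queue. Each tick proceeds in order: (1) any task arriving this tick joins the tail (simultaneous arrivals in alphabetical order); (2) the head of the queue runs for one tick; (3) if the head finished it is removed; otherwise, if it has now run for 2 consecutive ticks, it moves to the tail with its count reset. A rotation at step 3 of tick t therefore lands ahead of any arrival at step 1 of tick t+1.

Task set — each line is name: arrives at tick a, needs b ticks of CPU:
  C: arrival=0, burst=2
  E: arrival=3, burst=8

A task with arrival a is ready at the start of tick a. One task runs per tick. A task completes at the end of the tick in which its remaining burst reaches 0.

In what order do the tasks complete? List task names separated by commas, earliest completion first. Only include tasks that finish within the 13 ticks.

completion order = C, E

t=0: queue=[C] q_used=0 → run C
t=1: queue=[C] q_used=1 → run C
t=2: (idle)
t=3: queue=[E] q_used=0 → run E
t=4: queue=[E] q_used=1 → run E
t=5: queue=[E] q_used=0 → run E
t=6: queue=[E] q_used=1 → run E
t=7: queue=[E] q_used=0 → run E
t=8: queue=[E] q_used=1 → run E
t=9: queue=[E] q_used=0 → run E
t=10: queue=[E] q_used=1 → run E
t=11: (idle)
t=12: (idle)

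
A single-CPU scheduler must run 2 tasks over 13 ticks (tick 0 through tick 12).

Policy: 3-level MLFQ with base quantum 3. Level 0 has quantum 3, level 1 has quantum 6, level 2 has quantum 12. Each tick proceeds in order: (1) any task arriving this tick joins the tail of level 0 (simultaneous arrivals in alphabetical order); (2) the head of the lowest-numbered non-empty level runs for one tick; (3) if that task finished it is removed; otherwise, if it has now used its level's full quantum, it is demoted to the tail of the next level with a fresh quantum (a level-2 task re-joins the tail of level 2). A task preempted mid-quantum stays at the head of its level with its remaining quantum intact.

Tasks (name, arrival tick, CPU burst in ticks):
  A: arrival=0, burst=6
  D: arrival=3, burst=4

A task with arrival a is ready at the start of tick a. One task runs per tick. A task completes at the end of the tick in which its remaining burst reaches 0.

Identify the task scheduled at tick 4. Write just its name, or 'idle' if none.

t=0: L0/L1/L2 = A/-/- → run A
t=1: L0/L1/L2 = A/-/- → run A
t=2: L0/L1/L2 = A/-/- → run A
t=3: L0/L1/L2 = D/A/- → run D
t=4: L0/L1/L2 = D/A/- → run D
t=5: L0/L1/L2 = D/A/- → run D
t=6: L0/L1/L2 = -/AD/- → run A
t=7: L0/L1/L2 = -/AD/- → run A
t=8: L0/L1/L2 = -/AD/- → run A
t=9: L0/L1/L2 = -/D/- → run D
t=10: (idle)
t=11: (idle)
t=12: (idle)

running at tick 4 = D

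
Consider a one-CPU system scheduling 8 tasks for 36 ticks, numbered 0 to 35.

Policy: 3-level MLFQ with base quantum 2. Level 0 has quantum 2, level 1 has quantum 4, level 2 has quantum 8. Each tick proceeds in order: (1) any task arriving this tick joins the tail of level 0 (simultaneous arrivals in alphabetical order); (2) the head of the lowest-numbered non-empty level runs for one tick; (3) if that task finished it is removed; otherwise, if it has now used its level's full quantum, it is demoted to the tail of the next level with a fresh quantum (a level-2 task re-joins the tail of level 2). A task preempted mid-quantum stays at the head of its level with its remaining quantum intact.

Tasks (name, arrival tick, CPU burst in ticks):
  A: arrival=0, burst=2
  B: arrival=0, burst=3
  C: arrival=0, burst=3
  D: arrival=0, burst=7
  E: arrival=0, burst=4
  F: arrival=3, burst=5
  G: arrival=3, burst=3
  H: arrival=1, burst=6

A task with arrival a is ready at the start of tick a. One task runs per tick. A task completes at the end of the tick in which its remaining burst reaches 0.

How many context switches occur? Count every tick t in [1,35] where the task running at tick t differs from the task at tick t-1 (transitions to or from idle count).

context switches = 16

t=0: L0/L1/L2 = ABCDE/-/- → run A
t=1: L0/L1/L2 = ABCDEH/-/- → run A
t=2: L0/L1/L2 = BCDEH/-/- → run B
t=3: L0/L1/L2 = BCDEHFG/-/- → run B
t=4: L0/L1/L2 = CDEHFG/B/- → run C
t=5: L0/L1/L2 = CDEHFG/B/- → run C
t=6: L0/L1/L2 = DEHFG/BC/- → run D
t=7: L0/L1/L2 = DEHFG/BC/- → run D
t=8: L0/L1/L2 = EHFG/BCD/- → run E
t=9: L0/L1/L2 = EHFG/BCD/- → run E
t=10: L0/L1/L2 = HFG/BCDE/- → run H
t=11: L0/L1/L2 = HFG/BCDE/- → run H
t=12: L0/L1/L2 = FG/BCDEH/- → run F
t=13: L0/L1/L2 = FG/BCDEH/- → run F
t=14: L0/L1/L2 = G/BCDEHF/- → run G
t=15: L0/L1/L2 = G/BCDEHF/- → run G
t=16: L0/L1/L2 = -/BCDEHFG/- → run B
t=17: L0/L1/L2 = -/CDEHFG/- → run C
t=18: L0/L1/L2 = -/DEHFG/- → run D
t=19: L0/L1/L2 = -/DEHFG/- → run D
t=20: L0/L1/L2 = -/DEHFG/- → run D
t=21: L0/L1/L2 = -/DEHFG/- → run D
t=22: L0/L1/L2 = -/EHFG/D → run E
t=23: L0/L1/L2 = -/EHFG/D → run E
t=24: L0/L1/L2 = -/HFG/D → run H
t=25: L0/L1/L2 = -/HFG/D → run H
t=26: L0/L1/L2 = -/HFG/D → run H
t=27: L0/L1/L2 = -/HFG/D → run H
t=28: L0/L1/L2 = -/FG/D → run F
t=29: L0/L1/L2 = -/FG/D → run F
t=30: L0/L1/L2 = -/FG/D → run F
t=31: L0/L1/L2 = -/G/D → run G
t=32: L0/L1/L2 = -/-/D → run D
t=33: (idle)
t=34: (idle)
t=35: (idle)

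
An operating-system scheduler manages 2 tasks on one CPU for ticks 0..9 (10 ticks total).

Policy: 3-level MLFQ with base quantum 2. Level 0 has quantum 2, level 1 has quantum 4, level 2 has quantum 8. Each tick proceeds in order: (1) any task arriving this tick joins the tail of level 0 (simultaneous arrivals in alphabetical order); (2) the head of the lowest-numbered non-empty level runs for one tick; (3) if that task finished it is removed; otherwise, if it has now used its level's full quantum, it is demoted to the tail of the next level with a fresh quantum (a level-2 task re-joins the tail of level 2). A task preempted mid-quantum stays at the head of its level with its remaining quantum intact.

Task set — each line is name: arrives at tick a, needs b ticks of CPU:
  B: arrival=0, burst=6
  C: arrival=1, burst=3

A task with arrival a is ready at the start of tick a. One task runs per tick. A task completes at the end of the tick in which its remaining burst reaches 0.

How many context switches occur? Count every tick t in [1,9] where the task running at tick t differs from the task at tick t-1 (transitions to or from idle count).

context switches = 4

t=0: L0/L1/L2 = B/-/- → run B
t=1: L0/L1/L2 = BC/-/- → run B
t=2: L0/L1/L2 = C/B/- → run C
t=3: L0/L1/L2 = C/B/- → run C
t=4: L0/L1/L2 = -/BC/- → run B
t=5: L0/L1/L2 = -/BC/- → run B
t=6: L0/L1/L2 = -/BC/- → run B
t=7: L0/L1/L2 = -/BC/- → run B
t=8: L0/L1/L2 = -/C/- → run C
t=9: (idle)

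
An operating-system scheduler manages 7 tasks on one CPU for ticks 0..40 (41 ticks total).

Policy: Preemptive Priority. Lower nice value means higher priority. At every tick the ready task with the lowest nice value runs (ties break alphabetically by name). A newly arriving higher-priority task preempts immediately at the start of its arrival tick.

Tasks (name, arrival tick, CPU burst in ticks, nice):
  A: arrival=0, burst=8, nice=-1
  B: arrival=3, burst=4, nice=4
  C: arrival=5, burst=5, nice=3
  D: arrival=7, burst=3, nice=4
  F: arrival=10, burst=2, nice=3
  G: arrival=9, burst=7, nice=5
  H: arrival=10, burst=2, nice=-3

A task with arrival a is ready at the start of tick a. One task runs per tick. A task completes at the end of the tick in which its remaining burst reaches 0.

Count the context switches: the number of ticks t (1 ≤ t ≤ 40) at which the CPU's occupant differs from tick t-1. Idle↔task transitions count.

context switches = 8

t=0: ready={A} → run A
t=1: ready={A} → run A
t=2: ready={A} → run A
t=3: ready={A,B} → run A
t=4: ready={A,B} → run A
t=5: ready={A,B,C} → run A
t=6: ready={A,B,C} → run A
t=7: ready={A,B,C,D} → run A
t=8: ready={B,C,D} → run C
t=9: ready={B,C,D,G} → run C
t=10: ready={B,C,D,F,G,H} → run H
t=11: ready={B,C,D,F,G,H} → run H
t=12: ready={B,C,D,F,G} → run C
t=13: ready={B,C,D,F,G} → run C
t=14: ready={B,C,D,F,G} → run C
t=15: ready={B,D,F,G} → run F
t=16: ready={B,D,F,G} → run F
t=17: ready={B,D,G} → run B
t=18: ready={B,D,G} → run B
t=19: ready={B,D,G} → run B
t=20: ready={B,D,G} → run B
t=21: ready={D,G} → run D
t=22: ready={D,G} → run D
t=23: ready={D,G} → run D
t=24: ready={G} → run G
t=25: ready={G} → run G
t=26: ready={G} → run G
t=27: ready={G} → run G
t=28: ready={G} → run G
t=29: ready={G} → run G
t=30: ready={G} → run G
t=31: (idle)
t=32: (idle)
t=33: (idle)
t=34: (idle)
t=35: (idle)
t=36: (idle)
t=37: (idle)
t=38: (idle)
t=39: (idle)
t=40: (idle)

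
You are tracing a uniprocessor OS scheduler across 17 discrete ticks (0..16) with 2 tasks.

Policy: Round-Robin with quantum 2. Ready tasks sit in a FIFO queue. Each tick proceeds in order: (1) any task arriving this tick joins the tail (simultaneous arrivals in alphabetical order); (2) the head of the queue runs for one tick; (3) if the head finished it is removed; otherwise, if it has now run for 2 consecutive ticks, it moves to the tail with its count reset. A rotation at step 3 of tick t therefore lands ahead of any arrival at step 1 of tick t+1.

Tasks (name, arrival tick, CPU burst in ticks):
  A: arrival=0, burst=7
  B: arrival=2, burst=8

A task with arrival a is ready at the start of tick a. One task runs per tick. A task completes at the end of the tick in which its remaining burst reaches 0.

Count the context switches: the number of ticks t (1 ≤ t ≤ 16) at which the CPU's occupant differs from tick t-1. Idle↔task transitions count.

context switches = 6

t=0: queue=[A] q_used=0 → run A
t=1: queue=[A] q_used=1 → run A
t=2: queue=[A,B] q_used=0 → run A
t=3: queue=[A,B] q_used=1 → run A
t=4: queue=[B,A] q_used=0 → run B
t=5: queue=[B,A] q_used=1 → run B
t=6: queue=[A,B] q_used=0 → run A
t=7: queue=[A,B] q_used=1 → run A
t=8: queue=[B,A] q_used=0 → run B
t=9: queue=[B,A] q_used=1 → run B
t=10: queue=[A,B] q_used=0 → run A
t=11: queue=[B] q_used=0 → run B
t=12: queue=[B] q_used=1 → run B
t=13: queue=[B] q_used=0 → run B
t=14: queue=[B] q_used=1 → run B
t=15: (idle)
t=16: (idle)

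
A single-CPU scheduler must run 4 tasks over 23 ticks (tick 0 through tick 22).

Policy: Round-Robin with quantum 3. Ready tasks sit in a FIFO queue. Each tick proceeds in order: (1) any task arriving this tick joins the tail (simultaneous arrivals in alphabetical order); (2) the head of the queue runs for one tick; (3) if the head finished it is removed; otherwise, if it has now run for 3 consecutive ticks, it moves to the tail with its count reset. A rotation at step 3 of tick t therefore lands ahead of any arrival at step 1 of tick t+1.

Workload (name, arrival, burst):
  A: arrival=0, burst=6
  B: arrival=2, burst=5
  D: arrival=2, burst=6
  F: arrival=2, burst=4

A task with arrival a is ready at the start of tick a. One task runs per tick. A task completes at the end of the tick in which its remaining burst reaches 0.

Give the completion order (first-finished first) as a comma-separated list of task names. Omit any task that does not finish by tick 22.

t=0: queue=[A] q_used=0 → run A
t=1: queue=[A] q_used=1 → run A
t=2: queue=[A,B,D,F] q_used=2 → run A
t=3: queue=[B,D,F,A] q_used=0 → run B
t=4: queue=[B,D,F,A] q_used=1 → run B
t=5: queue=[B,D,F,A] q_used=2 → run B
t=6: queue=[D,F,A,B] q_used=0 → run D
t=7: queue=[D,F,A,B] q_used=1 → run D
t=8: queue=[D,F,A,B] q_used=2 → run D
t=9: queue=[F,A,B,D] q_used=0 → run F
t=10: queue=[F,A,B,D] q_used=1 → run F
t=11: queue=[F,A,B,D] q_used=2 → run F
t=12: queue=[A,B,D,F] q_used=0 → run A
t=13: queue=[A,B,D,F] q_used=1 → run A
t=14: queue=[A,B,D,F] q_used=2 → run A
t=15: queue=[B,D,F] q_used=0 → run B
t=16: queue=[B,D,F] q_used=1 → run B
t=17: queue=[D,F] q_used=0 → run D
t=18: queue=[D,F] q_used=1 → run D
t=19: queue=[D,F] q_used=2 → run D
t=20: queue=[F] q_used=0 → run F
t=21: (idle)
t=22: (idle)

completion order = A, B, D, F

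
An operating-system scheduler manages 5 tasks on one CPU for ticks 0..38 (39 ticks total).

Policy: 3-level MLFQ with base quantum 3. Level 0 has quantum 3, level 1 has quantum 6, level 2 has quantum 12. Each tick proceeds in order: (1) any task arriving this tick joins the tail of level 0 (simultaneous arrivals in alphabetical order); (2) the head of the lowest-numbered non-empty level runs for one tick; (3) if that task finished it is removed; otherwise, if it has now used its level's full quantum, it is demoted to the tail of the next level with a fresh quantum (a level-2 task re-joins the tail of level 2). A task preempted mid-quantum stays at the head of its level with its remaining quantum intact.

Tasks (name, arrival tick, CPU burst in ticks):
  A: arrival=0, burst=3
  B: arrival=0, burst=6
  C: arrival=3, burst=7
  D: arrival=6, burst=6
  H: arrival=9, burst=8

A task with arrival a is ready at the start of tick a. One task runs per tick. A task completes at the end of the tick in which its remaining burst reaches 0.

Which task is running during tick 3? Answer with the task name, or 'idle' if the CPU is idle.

running at tick 3 = B

t=0: L0/L1/L2 = AB/-/- → run A
t=1: L0/L1/L2 = AB/-/- → run A
t=2: L0/L1/L2 = AB/-/- → run A
t=3: L0/L1/L2 = BC/-/- → run B
t=4: L0/L1/L2 = BC/-/- → run B
t=5: L0/L1/L2 = BC/-/- → run B
t=6: L0/L1/L2 = CD/B/- → run C
t=7: L0/L1/L2 = CD/B/- → run C
t=8: L0/L1/L2 = CD/B/- → run C
t=9: L0/L1/L2 = DH/BC/- → run D
t=10: L0/L1/L2 = DH/BC/- → run D
t=11: L0/L1/L2 = DH/BC/- → run D
t=12: L0/L1/L2 = H/BCD/- → run H
t=13: L0/L1/L2 = H/BCD/- → run H
t=14: L0/L1/L2 = H/BCD/- → run H
t=15: L0/L1/L2 = -/BCDH/- → run B
t=16: L0/L1/L2 = -/BCDH/- → run B
t=17: L0/L1/L2 = -/BCDH/- → run B
t=18: L0/L1/L2 = -/CDH/- → run C
t=19: L0/L1/L2 = -/CDH/- → run C
t=20: L0/L1/L2 = -/CDH/- → run C
t=21: L0/L1/L2 = -/CDH/- → run C
t=22: L0/L1/L2 = -/DH/- → run D
t=23: L0/L1/L2 = -/DH/- → run D
t=24: L0/L1/L2 = -/DH/- → run D
t=25: L0/L1/L2 = -/H/- → run H
t=26: L0/L1/L2 = -/H/- → run H
t=27: L0/L1/L2 = -/H/- → run H
t=28: L0/L1/L2 = -/H/- → run H
t=29: L0/L1/L2 = -/H/- → run H
t=30: (idle)
t=31: (idle)
t=32: (idle)
t=33: (idle)
t=34: (idle)
t=35: (idle)
t=36: (idle)
t=37: (idle)
t=38: (idle)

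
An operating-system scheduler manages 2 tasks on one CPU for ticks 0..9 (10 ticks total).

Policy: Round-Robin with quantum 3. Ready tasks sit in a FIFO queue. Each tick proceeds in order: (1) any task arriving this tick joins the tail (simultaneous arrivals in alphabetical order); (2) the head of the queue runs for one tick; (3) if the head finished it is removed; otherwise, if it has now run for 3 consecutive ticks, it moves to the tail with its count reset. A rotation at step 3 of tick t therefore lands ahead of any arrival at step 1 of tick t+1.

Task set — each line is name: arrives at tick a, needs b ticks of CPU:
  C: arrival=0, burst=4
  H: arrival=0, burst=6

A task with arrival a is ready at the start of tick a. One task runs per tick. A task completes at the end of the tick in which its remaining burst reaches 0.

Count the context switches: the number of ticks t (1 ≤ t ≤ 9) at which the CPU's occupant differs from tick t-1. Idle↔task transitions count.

t=0: queue=[C,H] q_used=0 → run C
t=1: queue=[C,H] q_used=1 → run C
t=2: queue=[C,H] q_used=2 → run C
t=3: queue=[H,C] q_used=0 → run H
t=4: queue=[H,C] q_used=1 → run H
t=5: queue=[H,C] q_used=2 → run H
t=6: queue=[C,H] q_used=0 → run C
t=7: queue=[H] q_used=0 → run H
t=8: queue=[H] q_used=1 → run H
t=9: queue=[H] q_used=2 → run H

context switches = 3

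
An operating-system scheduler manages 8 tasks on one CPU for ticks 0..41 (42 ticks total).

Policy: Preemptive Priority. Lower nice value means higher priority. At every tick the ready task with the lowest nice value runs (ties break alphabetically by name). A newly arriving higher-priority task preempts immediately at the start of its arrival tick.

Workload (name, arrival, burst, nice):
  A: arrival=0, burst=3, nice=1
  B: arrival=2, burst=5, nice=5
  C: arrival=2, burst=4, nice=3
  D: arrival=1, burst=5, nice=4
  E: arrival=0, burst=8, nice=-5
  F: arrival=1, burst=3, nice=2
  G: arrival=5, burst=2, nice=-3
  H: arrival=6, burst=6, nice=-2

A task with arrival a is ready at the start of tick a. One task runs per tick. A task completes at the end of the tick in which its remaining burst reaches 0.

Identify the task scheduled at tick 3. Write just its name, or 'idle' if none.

running at tick 3 = E

t=0: ready={A,E} → run E
t=1: ready={A,D,E,F} → run E
t=2: ready={A,B,C,D,E,F} → run E
t=3: ready={A,B,C,D,E,F} → run E
t=4: ready={A,B,C,D,E,F} → run E
t=5: ready={A,B,C,D,E,F,G} → run E
t=6: ready={A,B,C,D,E,F,G,H} → run E
t=7: ready={A,B,C,D,E,F,G,H} → run E
t=8: ready={A,B,C,D,F,G,H} → run G
t=9: ready={A,B,C,D,F,G,H} → run G
t=10: ready={A,B,C,D,F,H} → run H
t=11: ready={A,B,C,D,F,H} → run H
t=12: ready={A,B,C,D,F,H} → run H
t=13: ready={A,B,C,D,F,H} → run H
t=14: ready={A,B,C,D,F,H} → run H
t=15: ready={A,B,C,D,F,H} → run H
t=16: ready={A,B,C,D,F} → run A
t=17: ready={A,B,C,D,F} → run A
t=18: ready={A,B,C,D,F} → run A
t=19: ready={B,C,D,F} → run F
t=20: ready={B,C,D,F} → run F
t=21: ready={B,C,D,F} → run F
t=22: ready={B,C,D} → run C
t=23: ready={B,C,D} → run C
t=24: ready={B,C,D} → run C
t=25: ready={B,C,D} → run C
t=26: ready={B,D} → run D
t=27: ready={B,D} → run D
t=28: ready={B,D} → run D
t=29: ready={B,D} → run D
t=30: ready={B,D} → run D
t=31: ready={B} → run B
t=32: ready={B} → run B
t=33: ready={B} → run B
t=34: ready={B} → run B
t=35: ready={B} → run B
t=36: (idle)
t=37: (idle)
t=38: (idle)
t=39: (idle)
t=40: (idle)
t=41: (idle)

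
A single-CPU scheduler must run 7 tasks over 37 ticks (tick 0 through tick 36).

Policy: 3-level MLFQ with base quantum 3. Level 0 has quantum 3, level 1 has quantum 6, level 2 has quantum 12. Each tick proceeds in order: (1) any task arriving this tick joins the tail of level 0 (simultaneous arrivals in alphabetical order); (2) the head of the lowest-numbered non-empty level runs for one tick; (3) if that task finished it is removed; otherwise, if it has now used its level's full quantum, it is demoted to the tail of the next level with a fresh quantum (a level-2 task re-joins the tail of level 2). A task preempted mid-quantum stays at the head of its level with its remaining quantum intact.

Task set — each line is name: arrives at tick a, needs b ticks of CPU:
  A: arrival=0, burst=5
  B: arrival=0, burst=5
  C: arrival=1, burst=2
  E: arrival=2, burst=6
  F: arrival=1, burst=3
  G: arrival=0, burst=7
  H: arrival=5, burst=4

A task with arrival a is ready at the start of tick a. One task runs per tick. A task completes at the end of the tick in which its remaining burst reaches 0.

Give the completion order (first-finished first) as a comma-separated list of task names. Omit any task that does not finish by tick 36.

t=0: L0/L1/L2 = ABG/-/- → run A
t=1: L0/L1/L2 = ABGCF/-/- → run A
t=2: L0/L1/L2 = ABGCFE/-/- → run A
t=3: L0/L1/L2 = BGCFE/A/- → run B
t=4: L0/L1/L2 = BGCFE/A/- → run B
t=5: L0/L1/L2 = BGCFEH/A/- → run B
t=6: L0/L1/L2 = GCFEH/AB/- → run G
t=7: L0/L1/L2 = GCFEH/AB/- → run G
t=8: L0/L1/L2 = GCFEH/AB/- → run G
t=9: L0/L1/L2 = CFEH/ABG/- → run C
t=10: L0/L1/L2 = CFEH/ABG/- → run C
t=11: L0/L1/L2 = FEH/ABG/- → run F
t=12: L0/L1/L2 = FEH/ABG/- → run F
t=13: L0/L1/L2 = FEH/ABG/- → run F
t=14: L0/L1/L2 = EH/ABG/- → run E
t=15: L0/L1/L2 = EH/ABG/- → run E
t=16: L0/L1/L2 = EH/ABG/- → run E
t=17: L0/L1/L2 = H/ABGE/- → run H
t=18: L0/L1/L2 = H/ABGE/- → run H
t=19: L0/L1/L2 = H/ABGE/- → run H
t=20: L0/L1/L2 = -/ABGEH/- → run A
t=21: L0/L1/L2 = -/ABGEH/- → run A
t=22: L0/L1/L2 = -/BGEH/- → run B
t=23: L0/L1/L2 = -/BGEH/- → run B
t=24: L0/L1/L2 = -/GEH/- → run G
t=25: L0/L1/L2 = -/GEH/- → run G
t=26: L0/L1/L2 = -/GEH/- → run G
t=27: L0/L1/L2 = -/GEH/- → run G
t=28: L0/L1/L2 = -/EH/- → run E
t=29: L0/L1/L2 = -/EH/- → run E
t=30: L0/L1/L2 = -/EH/- → run E
t=31: L0/L1/L2 = -/H/- → run H
t=32: (idle)
t=33: (idle)
t=34: (idle)
t=35: (idle)
t=36: (idle)

completion order = C, F, A, B, G, E, H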